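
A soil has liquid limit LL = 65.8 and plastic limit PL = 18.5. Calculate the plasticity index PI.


Using PI = LL - PL
PI = 65.8 - 18.5
PI = 47.3


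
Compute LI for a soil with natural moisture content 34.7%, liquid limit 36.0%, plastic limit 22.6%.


Result: 0.903

Derivation:
First compute the plasticity index:
PI = LL - PL = 36.0 - 22.6 = 13.4
Then compute the liquidity index:
LI = (w - PL) / PI
LI = (34.7 - 22.6) / 13.4
LI = 0.903


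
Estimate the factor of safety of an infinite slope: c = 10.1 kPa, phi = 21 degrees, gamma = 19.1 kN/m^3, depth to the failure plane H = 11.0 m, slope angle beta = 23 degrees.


Using Fs = c / (gamma*H*sin(beta)*cos(beta)) + tan(phi)/tan(beta)
Cohesion contribution = 10.1 / (19.1*11.0*sin(23)*cos(23))
Cohesion contribution = 0.133657
Friction contribution = tan(21)/tan(23) = 0.904327
Fs = 0.133657 + 0.904327
Fs = 1.038


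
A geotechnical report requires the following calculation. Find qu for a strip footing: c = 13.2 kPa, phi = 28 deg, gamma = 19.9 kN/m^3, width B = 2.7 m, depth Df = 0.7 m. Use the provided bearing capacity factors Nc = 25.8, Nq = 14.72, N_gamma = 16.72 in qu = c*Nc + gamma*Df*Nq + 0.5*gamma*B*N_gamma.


Compute qu = c*Nc + gamma*Df*Nq + 0.5*gamma*B*N_gamma
Term 1: 13.2 * 25.8 = 340.56
Term 2: 19.9 * 0.7 * 14.72 = 205.0496
Term 3: 0.5 * 19.9 * 2.7 * 16.72 = 449.1828
qu = 340.56 + 205.0496 + 449.1828
qu = 994.79 kPa


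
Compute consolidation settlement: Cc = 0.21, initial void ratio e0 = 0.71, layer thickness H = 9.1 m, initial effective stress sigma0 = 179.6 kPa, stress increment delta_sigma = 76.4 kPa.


Using Sc = Cc * H / (1 + e0) * log10((sigma0 + delta_sigma) / sigma0)
Stress ratio = (179.6 + 76.4) / 179.6 = 1.42539
log10(1.42539) = 0.153934
Cc * H / (1 + e0) = 0.21 * 9.1 / (1 + 0.71) = 1.11754
Sc = 1.11754 * 0.153934
Sc = 0.172 m


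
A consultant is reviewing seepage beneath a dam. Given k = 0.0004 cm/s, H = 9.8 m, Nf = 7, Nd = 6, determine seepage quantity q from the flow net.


Convert k to m/s for unit consistency with H:
k = 0.0004 cm/s = 0.0004 / 100 m/s = 4e-06 m/s
Using q = k * H * Nf / Nd
Nf / Nd = 7 / 6 = 1.1667
q = 4e-06 * 9.8 * 1.1667
q = 4.573e-05 m^3/s per m


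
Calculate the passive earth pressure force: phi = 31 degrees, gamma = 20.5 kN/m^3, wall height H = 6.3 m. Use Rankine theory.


Result: 1270.93 kN/m

Derivation:
Compute passive earth pressure coefficient:
Kp = tan^2(45 + phi/2) = tan^2(60.5) = 3.124035
Compute passive force:
Pp = 0.5 * Kp * gamma * H^2
Pp = 0.5 * 3.124035 * 20.5 * 6.3^2
Pp = 1270.93 kN/m


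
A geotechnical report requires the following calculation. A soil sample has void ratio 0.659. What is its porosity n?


Using the relation n = e / (1 + e)
n = 0.659 / (1 + 0.659)
n = 0.659 / 1.659
n = 0.3972


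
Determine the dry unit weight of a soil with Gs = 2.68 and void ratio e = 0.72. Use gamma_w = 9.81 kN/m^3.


Result: 15.285 kN/m^3

Derivation:
Using gamma_d = Gs * gamma_w / (1 + e)
gamma_d = 2.68 * 9.81 / (1 + 0.72)
gamma_d = 2.68 * 9.81 / 1.72
gamma_d = 15.285 kN/m^3


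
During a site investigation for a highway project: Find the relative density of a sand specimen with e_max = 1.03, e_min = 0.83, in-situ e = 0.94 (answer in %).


Using Dr = (e_max - e) / (e_max - e_min) * 100
e_max - e = 1.03 - 0.94 = 0.09
e_max - e_min = 1.03 - 0.83 = 0.2
Dr = 0.09 / 0.2 * 100
Dr = 45.0 %


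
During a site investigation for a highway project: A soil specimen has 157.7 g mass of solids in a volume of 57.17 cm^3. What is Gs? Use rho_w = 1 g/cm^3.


Result: 2.758

Derivation:
Using Gs = m_s / (V_s * rho_w)
Since rho_w = 1 g/cm^3:
Gs = 157.7 / 57.17
Gs = 2.758


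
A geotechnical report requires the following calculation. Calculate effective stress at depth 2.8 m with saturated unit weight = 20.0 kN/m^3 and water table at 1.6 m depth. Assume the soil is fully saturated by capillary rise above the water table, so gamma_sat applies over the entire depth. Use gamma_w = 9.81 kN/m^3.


Result: 44.23 kPa

Derivation:
Total stress = gamma_sat * depth
sigma = 20.0 * 2.8 = 56.0 kPa
Pore water pressure u = gamma_w * (depth - d_wt)
u = 9.81 * (2.8 - 1.6) = 11.772 kPa
Effective stress = sigma - u
sigma' = 56.0 - 11.772 = 44.23 kPa


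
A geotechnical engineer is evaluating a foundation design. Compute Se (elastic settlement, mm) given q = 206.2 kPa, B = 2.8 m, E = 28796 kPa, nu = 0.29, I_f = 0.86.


Using Se = q * B * (1 - nu^2) * I_f / E
1 - nu^2 = 1 - 0.29^2 = 0.9159
Se = 206.2 * 2.8 * 0.9159 * 0.86 / 28796
Se = 0.015793 m
Convert to mm: Se = 0.015793 * 1000 = 15.793 mm


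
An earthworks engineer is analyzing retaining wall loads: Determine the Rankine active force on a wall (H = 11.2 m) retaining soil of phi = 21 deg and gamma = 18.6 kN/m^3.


Result: 551.05 kN/m

Derivation:
Compute active earth pressure coefficient:
Ka = tan^2(45 - phi/2) = tan^2(34.5) = 0.472355
Compute active force:
Pa = 0.5 * Ka * gamma * H^2
Pa = 0.5 * 0.472355 * 18.6 * 11.2^2
Pa = 551.05 kN/m


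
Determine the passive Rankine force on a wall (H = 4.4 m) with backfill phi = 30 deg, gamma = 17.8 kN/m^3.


Result: 516.91 kN/m

Derivation:
Compute passive earth pressure coefficient:
Kp = tan^2(45 + phi/2) = tan^2(60.0) = 3
Compute passive force:
Pp = 0.5 * Kp * gamma * H^2
Pp = 0.5 * 3 * 17.8 * 4.4^2
Pp = 516.91 kN/m


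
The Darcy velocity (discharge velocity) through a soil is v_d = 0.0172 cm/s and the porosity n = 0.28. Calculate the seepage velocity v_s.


Using v_s = v_d / n
v_s = 0.0172 / 0.28
v_s = 0.06143 cm/s


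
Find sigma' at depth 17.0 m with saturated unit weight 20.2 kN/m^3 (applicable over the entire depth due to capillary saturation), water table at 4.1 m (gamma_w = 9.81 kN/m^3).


Result: 216.85 kPa

Derivation:
Total stress = gamma_sat * depth
sigma = 20.2 * 17.0 = 343.4 kPa
Pore water pressure u = gamma_w * (depth - d_wt)
u = 9.81 * (17.0 - 4.1) = 126.549 kPa
Effective stress = sigma - u
sigma' = 343.4 - 126.549 = 216.85 kPa


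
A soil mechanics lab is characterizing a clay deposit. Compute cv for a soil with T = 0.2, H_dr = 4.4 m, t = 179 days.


Using cv = T * H_dr^2 / t
H_dr^2 = 4.4^2 = 19.36
cv = 0.2 * 19.36 / 179
cv = 0.02163 m^2/day


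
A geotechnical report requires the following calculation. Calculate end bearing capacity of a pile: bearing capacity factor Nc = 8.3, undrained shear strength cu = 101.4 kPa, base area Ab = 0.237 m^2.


Using Qb = Nc * cu * Ab
Qb = 8.3 * 101.4 * 0.237
Qb = 199.46 kN


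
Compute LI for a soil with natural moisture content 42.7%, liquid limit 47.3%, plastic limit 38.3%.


Result: 0.489

Derivation:
First compute the plasticity index:
PI = LL - PL = 47.3 - 38.3 = 9.0
Then compute the liquidity index:
LI = (w - PL) / PI
LI = (42.7 - 38.3) / 9.0
LI = 0.489


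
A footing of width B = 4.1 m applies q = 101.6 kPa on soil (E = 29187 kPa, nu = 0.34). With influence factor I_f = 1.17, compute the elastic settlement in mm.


Result: 14.768 mm

Derivation:
Using Se = q * B * (1 - nu^2) * I_f / E
1 - nu^2 = 1 - 0.34^2 = 0.8844
Se = 101.6 * 4.1 * 0.8844 * 1.17 / 29187
Se = 0.014768 m
Convert to mm: Se = 0.014768 * 1000 = 14.768 mm


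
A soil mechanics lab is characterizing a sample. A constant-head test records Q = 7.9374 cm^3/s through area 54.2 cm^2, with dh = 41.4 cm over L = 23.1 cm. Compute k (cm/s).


Result: 0.081713 cm/s

Derivation:
Compute hydraulic gradient:
i = dh / L = 41.4 / 23.1 = 1.79221
Then apply Darcy's law:
k = Q / (A * i)
k = 7.9374 / (54.2 * 1.79221)
k = 7.9374 / 97.1377
k = 0.081713 cm/s


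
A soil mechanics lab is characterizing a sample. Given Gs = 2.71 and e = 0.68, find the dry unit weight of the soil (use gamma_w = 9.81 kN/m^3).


Using gamma_d = Gs * gamma_w / (1 + e)
gamma_d = 2.71 * 9.81 / (1 + 0.68)
gamma_d = 2.71 * 9.81 / 1.68
gamma_d = 15.824 kN/m^3


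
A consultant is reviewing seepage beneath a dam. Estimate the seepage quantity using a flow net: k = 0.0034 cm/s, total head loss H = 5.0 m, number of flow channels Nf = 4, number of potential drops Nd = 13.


Result: 5.231e-05 m^3/s per m

Derivation:
Convert k to m/s for unit consistency with H:
k = 0.0034 cm/s = 0.0034 / 100 m/s = 3.4e-05 m/s
Using q = k * H * Nf / Nd
Nf / Nd = 4 / 13 = 0.3077
q = 3.4e-05 * 5.0 * 0.3077
q = 5.231e-05 m^3/s per m


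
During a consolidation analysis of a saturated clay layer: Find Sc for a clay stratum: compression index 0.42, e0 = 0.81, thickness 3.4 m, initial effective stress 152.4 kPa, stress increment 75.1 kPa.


Using Sc = Cc * H / (1 + e0) * log10((sigma0 + delta_sigma) / sigma0)
Stress ratio = (152.4 + 75.1) / 152.4 = 1.49278
log10(1.49278) = 0.173996
Cc * H / (1 + e0) = 0.42 * 3.4 / (1 + 0.81) = 0.78895
Sc = 0.78895 * 0.173996
Sc = 0.1373 m


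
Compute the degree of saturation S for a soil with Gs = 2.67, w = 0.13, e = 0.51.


Result: 0.6806

Derivation:
Using S = Gs * w / e
S = 2.67 * 0.13 / 0.51
S = 0.6806


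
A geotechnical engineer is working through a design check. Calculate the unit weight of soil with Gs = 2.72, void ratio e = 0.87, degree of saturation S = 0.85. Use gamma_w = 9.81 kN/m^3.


Using gamma = gamma_w * (Gs + S*e) / (1 + e)
Numerator: Gs + S*e = 2.72 + 0.85*0.87 = 3.4595
Denominator: 1 + e = 1 + 0.87 = 1.87
gamma = 9.81 * 3.4595 / 1.87
gamma = 18.148 kN/m^3


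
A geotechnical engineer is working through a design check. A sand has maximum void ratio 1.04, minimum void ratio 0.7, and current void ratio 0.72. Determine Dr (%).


Using Dr = (e_max - e) / (e_max - e_min) * 100
e_max - e = 1.04 - 0.72 = 0.32
e_max - e_min = 1.04 - 0.7 = 0.34
Dr = 0.32 / 0.34 * 100
Dr = 94.12 %


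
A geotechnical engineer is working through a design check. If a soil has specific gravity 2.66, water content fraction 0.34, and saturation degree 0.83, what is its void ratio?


Using the relation e = Gs * w / S
e = 2.66 * 0.34 / 0.83
e = 1.0896


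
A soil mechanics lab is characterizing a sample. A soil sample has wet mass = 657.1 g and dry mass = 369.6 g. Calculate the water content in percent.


Using w = (m_wet - m_dry) / m_dry * 100
m_wet - m_dry = 657.1 - 369.6 = 287.5 g
w = 287.5 / 369.6 * 100
w = 77.79 %


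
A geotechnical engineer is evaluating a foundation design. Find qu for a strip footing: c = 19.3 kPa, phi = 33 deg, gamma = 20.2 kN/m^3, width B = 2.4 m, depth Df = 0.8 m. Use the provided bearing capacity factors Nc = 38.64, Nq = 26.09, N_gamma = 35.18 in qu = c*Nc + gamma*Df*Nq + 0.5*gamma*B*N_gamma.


Compute qu = c*Nc + gamma*Df*Nq + 0.5*gamma*B*N_gamma
Term 1: 19.3 * 38.64 = 745.752
Term 2: 20.2 * 0.8 * 26.09 = 421.6144
Term 3: 0.5 * 20.2 * 2.4 * 35.18 = 852.7632
qu = 745.752 + 421.6144 + 852.7632
qu = 2020.13 kPa


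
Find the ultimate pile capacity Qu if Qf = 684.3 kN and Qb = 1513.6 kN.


Using Qu = Qf + Qb
Qu = 684.3 + 1513.6
Qu = 2197.9 kN


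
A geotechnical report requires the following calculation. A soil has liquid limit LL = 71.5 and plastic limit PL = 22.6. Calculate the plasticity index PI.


Result: 48.9

Derivation:
Using PI = LL - PL
PI = 71.5 - 22.6
PI = 48.9


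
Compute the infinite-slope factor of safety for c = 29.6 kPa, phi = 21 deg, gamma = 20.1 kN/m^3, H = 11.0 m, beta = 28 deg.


Using Fs = c / (gamma*H*sin(beta)*cos(beta)) + tan(phi)/tan(beta)
Cohesion contribution = 29.6 / (20.1*11.0*sin(28)*cos(28))
Cohesion contribution = 0.322967
Friction contribution = tan(21)/tan(28) = 0.721943
Fs = 0.322967 + 0.721943
Fs = 1.045


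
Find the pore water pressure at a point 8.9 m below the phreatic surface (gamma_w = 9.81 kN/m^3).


Result: 87.31 kPa

Derivation:
Using u = gamma_w * h_w
u = 9.81 * 8.9
u = 87.31 kPa


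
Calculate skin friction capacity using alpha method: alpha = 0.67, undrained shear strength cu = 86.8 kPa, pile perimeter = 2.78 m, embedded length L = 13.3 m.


Using Qs = alpha * cu * perimeter * L
Qs = 0.67 * 86.8 * 2.78 * 13.3
Qs = 2150.26 kN


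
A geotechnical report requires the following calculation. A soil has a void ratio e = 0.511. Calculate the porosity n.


Using the relation n = e / (1 + e)
n = 0.511 / (1 + 0.511)
n = 0.511 / 1.511
n = 0.3382


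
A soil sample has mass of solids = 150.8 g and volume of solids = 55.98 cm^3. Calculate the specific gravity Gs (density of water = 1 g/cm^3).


Using Gs = m_s / (V_s * rho_w)
Since rho_w = 1 g/cm^3:
Gs = 150.8 / 55.98
Gs = 2.694


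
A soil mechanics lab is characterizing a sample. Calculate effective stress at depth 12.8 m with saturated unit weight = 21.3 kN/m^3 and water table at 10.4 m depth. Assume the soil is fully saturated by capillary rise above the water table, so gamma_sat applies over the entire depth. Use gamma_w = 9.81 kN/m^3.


Total stress = gamma_sat * depth
sigma = 21.3 * 12.8 = 272.64 kPa
Pore water pressure u = gamma_w * (depth - d_wt)
u = 9.81 * (12.8 - 10.4) = 23.544 kPa
Effective stress = sigma - u
sigma' = 272.64 - 23.544 = 249.1 kPa


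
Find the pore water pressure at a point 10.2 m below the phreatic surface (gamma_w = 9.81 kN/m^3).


Using u = gamma_w * h_w
u = 9.81 * 10.2
u = 100.06 kPa


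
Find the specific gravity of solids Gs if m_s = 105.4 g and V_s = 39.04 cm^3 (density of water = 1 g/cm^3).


Result: 2.7

Derivation:
Using Gs = m_s / (V_s * rho_w)
Since rho_w = 1 g/cm^3:
Gs = 105.4 / 39.04
Gs = 2.7


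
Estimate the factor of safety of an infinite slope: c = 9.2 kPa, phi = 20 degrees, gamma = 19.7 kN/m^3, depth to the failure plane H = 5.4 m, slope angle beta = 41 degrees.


Result: 0.593

Derivation:
Using Fs = c / (gamma*H*sin(beta)*cos(beta)) + tan(phi)/tan(beta)
Cohesion contribution = 9.2 / (19.7*5.4*sin(41)*cos(41))
Cohesion contribution = 0.174665
Friction contribution = tan(20)/tan(41) = 0.4187
Fs = 0.174665 + 0.4187
Fs = 0.593


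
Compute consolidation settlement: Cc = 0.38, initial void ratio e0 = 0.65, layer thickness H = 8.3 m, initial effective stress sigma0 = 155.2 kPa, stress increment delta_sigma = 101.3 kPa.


Using Sc = Cc * H / (1 + e0) * log10((sigma0 + delta_sigma) / sigma0)
Stress ratio = (155.2 + 101.3) / 155.2 = 1.65271
log10(1.65271) = 0.218196
Cc * H / (1 + e0) = 0.38 * 8.3 / (1 + 0.65) = 1.91152
Sc = 1.91152 * 0.218196
Sc = 0.4171 m


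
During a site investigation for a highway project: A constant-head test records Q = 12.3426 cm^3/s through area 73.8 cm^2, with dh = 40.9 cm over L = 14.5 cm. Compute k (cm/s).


Compute hydraulic gradient:
i = dh / L = 40.9 / 14.5 = 2.82069
Then apply Darcy's law:
k = Q / (A * i)
k = 12.3426 / (73.8 * 2.82069)
k = 12.3426 / 208.167
k = 0.059292 cm/s


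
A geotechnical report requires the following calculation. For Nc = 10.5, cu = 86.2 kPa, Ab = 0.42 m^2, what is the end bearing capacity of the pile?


Result: 380.14 kN

Derivation:
Using Qb = Nc * cu * Ab
Qb = 10.5 * 86.2 * 0.42
Qb = 380.14 kN


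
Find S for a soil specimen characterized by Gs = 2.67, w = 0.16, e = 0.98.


Result: 0.4359

Derivation:
Using S = Gs * w / e
S = 2.67 * 0.16 / 0.98
S = 0.4359


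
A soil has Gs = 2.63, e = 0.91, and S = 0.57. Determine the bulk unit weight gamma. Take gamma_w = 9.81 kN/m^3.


Using gamma = gamma_w * (Gs + S*e) / (1 + e)
Numerator: Gs + S*e = 2.63 + 0.57*0.91 = 3.1487
Denominator: 1 + e = 1 + 0.91 = 1.91
gamma = 9.81 * 3.1487 / 1.91
gamma = 16.172 kN/m^3


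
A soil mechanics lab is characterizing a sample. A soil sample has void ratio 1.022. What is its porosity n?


Using the relation n = e / (1 + e)
n = 1.022 / (1 + 1.022)
n = 1.022 / 2.022
n = 0.5054


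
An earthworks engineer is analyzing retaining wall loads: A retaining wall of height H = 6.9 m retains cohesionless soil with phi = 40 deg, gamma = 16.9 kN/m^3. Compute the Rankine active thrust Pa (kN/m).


Compute active earth pressure coefficient:
Ka = tan^2(45 - phi/2) = tan^2(25.0) = 0.217443
Compute active force:
Pa = 0.5 * Ka * gamma * H^2
Pa = 0.5 * 0.217443 * 16.9 * 6.9^2
Pa = 87.48 kN/m


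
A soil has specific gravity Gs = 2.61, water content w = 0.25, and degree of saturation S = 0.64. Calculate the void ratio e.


Using the relation e = Gs * w / S
e = 2.61 * 0.25 / 0.64
e = 1.0195


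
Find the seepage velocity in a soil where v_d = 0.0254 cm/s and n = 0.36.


Using v_s = v_d / n
v_s = 0.0254 / 0.36
v_s = 0.07056 cm/s


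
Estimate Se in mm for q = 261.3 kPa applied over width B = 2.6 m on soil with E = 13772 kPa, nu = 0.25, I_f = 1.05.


Using Se = q * B * (1 - nu^2) * I_f / E
1 - nu^2 = 1 - 0.25^2 = 0.9375
Se = 261.3 * 2.6 * 0.9375 * 1.05 / 13772
Se = 0.048560 m
Convert to mm: Se = 0.048560 * 1000 = 48.56 mm


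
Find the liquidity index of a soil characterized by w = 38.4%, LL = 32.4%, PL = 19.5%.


First compute the plasticity index:
PI = LL - PL = 32.4 - 19.5 = 12.9
Then compute the liquidity index:
LI = (w - PL) / PI
LI = (38.4 - 19.5) / 12.9
LI = 1.465


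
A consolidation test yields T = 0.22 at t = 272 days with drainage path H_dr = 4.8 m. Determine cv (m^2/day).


Result: 0.01864 m^2/day

Derivation:
Using cv = T * H_dr^2 / t
H_dr^2 = 4.8^2 = 23.04
cv = 0.22 * 23.04 / 272
cv = 0.01864 m^2/day


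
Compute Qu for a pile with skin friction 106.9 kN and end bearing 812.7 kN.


Using Qu = Qf + Qb
Qu = 106.9 + 812.7
Qu = 919.6 kN


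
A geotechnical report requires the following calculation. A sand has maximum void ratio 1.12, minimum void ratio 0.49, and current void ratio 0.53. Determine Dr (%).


Using Dr = (e_max - e) / (e_max - e_min) * 100
e_max - e = 1.12 - 0.53 = 0.59
e_max - e_min = 1.12 - 0.49 = 0.63
Dr = 0.59 / 0.63 * 100
Dr = 93.65 %


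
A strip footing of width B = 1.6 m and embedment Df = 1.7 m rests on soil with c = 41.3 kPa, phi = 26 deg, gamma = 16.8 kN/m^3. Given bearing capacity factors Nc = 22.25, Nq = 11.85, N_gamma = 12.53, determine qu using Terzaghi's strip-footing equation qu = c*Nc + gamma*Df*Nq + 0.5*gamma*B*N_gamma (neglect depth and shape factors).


Result: 1425.76 kPa

Derivation:
Compute qu = c*Nc + gamma*Df*Nq + 0.5*gamma*B*N_gamma
Term 1: 41.3 * 22.25 = 918.925
Term 2: 16.8 * 1.7 * 11.85 = 338.436
Term 3: 0.5 * 16.8 * 1.6 * 12.53 = 168.4032
qu = 918.925 + 338.436 + 168.4032
qu = 1425.76 kPa


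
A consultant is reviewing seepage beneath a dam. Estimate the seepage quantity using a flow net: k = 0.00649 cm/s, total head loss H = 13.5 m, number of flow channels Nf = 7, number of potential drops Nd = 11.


Convert k to m/s for unit consistency with H:
k = 0.00649 cm/s = 0.00649 / 100 m/s = 6.49e-05 m/s
Using q = k * H * Nf / Nd
Nf / Nd = 7 / 11 = 0.6364
q = 6.49e-05 * 13.5 * 0.6364
q = 0.0005575 m^3/s per m


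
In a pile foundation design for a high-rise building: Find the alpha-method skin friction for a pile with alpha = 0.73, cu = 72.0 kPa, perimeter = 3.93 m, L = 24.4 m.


Result: 5040.08 kN

Derivation:
Using Qs = alpha * cu * perimeter * L
Qs = 0.73 * 72.0 * 3.93 * 24.4
Qs = 5040.08 kN


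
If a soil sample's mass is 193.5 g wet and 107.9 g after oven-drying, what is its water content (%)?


Using w = (m_wet - m_dry) / m_dry * 100
m_wet - m_dry = 193.5 - 107.9 = 85.6 g
w = 85.6 / 107.9 * 100
w = 79.33 %


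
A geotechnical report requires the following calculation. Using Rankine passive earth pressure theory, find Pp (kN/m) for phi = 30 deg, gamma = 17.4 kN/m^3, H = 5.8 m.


Result: 878.0 kN/m

Derivation:
Compute passive earth pressure coefficient:
Kp = tan^2(45 + phi/2) = tan^2(60.0) = 3
Compute passive force:
Pp = 0.5 * Kp * gamma * H^2
Pp = 0.5 * 3 * 17.4 * 5.8^2
Pp = 878.0 kN/m


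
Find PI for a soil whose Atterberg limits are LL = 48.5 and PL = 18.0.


Result: 30.5

Derivation:
Using PI = LL - PL
PI = 48.5 - 18.0
PI = 30.5


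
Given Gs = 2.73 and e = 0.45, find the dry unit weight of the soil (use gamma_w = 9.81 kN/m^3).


Using gamma_d = Gs * gamma_w / (1 + e)
gamma_d = 2.73 * 9.81 / (1 + 0.45)
gamma_d = 2.73 * 9.81 / 1.45
gamma_d = 18.47 kN/m^3


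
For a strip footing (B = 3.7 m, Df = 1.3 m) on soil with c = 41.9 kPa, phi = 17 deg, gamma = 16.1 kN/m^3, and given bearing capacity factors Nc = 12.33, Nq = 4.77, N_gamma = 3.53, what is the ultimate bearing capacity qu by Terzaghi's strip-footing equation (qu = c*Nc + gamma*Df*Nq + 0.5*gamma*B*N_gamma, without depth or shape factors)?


Compute qu = c*Nc + gamma*Df*Nq + 0.5*gamma*B*N_gamma
Term 1: 41.9 * 12.33 = 516.627
Term 2: 16.1 * 1.3 * 4.77 = 99.8361
Term 3: 0.5 * 16.1 * 3.7 * 3.53 = 105.14105
qu = 516.627 + 99.8361 + 105.14105
qu = 721.6 kPa


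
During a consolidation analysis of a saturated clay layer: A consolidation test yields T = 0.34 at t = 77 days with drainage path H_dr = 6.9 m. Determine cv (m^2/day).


Result: 0.21023 m^2/day

Derivation:
Using cv = T * H_dr^2 / t
H_dr^2 = 6.9^2 = 47.61
cv = 0.34 * 47.61 / 77
cv = 0.21023 m^2/day


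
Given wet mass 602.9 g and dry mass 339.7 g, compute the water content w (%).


Result: 77.48 %

Derivation:
Using w = (m_wet - m_dry) / m_dry * 100
m_wet - m_dry = 602.9 - 339.7 = 263.2 g
w = 263.2 / 339.7 * 100
w = 77.48 %


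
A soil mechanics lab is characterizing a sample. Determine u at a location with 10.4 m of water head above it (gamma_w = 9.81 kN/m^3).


Using u = gamma_w * h_w
u = 9.81 * 10.4
u = 102.02 kPa


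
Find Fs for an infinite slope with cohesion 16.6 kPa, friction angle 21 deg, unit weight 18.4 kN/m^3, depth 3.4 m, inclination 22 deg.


Result: 1.714

Derivation:
Using Fs = c / (gamma*H*sin(beta)*cos(beta)) + tan(phi)/tan(beta)
Cohesion contribution = 16.6 / (18.4*3.4*sin(22)*cos(22))
Cohesion contribution = 0.763959
Friction contribution = tan(21)/tan(22) = 0.950097
Fs = 0.763959 + 0.950097
Fs = 1.714


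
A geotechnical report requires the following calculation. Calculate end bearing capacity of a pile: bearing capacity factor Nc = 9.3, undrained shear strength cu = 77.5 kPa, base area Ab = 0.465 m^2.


Result: 335.15 kN

Derivation:
Using Qb = Nc * cu * Ab
Qb = 9.3 * 77.5 * 0.465
Qb = 335.15 kN


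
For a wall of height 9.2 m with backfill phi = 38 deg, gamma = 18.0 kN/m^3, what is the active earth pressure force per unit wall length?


Compute active earth pressure coefficient:
Ka = tan^2(45 - phi/2) = tan^2(26.0) = 0.237883
Compute active force:
Pa = 0.5 * Ka * gamma * H^2
Pa = 0.5 * 0.237883 * 18.0 * 9.2^2
Pa = 181.21 kN/m


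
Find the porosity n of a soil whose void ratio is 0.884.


Using the relation n = e / (1 + e)
n = 0.884 / (1 + 0.884)
n = 0.884 / 1.884
n = 0.4692


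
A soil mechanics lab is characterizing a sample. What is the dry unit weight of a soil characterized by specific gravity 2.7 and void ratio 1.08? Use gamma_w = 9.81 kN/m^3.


Result: 12.734 kN/m^3

Derivation:
Using gamma_d = Gs * gamma_w / (1 + e)
gamma_d = 2.7 * 9.81 / (1 + 1.08)
gamma_d = 2.7 * 9.81 / 2.08
gamma_d = 12.734 kN/m^3


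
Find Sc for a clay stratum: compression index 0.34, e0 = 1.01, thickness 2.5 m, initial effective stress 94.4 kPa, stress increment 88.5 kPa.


Using Sc = Cc * H / (1 + e0) * log10((sigma0 + delta_sigma) / sigma0)
Stress ratio = (94.4 + 88.5) / 94.4 = 1.9375
log10(1.9375) = 0.287242
Cc * H / (1 + e0) = 0.34 * 2.5 / (1 + 1.01) = 0.422886
Sc = 0.422886 * 0.287242
Sc = 0.1215 m


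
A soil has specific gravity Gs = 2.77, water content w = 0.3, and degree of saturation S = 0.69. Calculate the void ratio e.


Using the relation e = Gs * w / S
e = 2.77 * 0.3 / 0.69
e = 1.2043


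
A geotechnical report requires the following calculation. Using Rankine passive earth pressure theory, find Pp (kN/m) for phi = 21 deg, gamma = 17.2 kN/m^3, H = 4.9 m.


Compute passive earth pressure coefficient:
Kp = tan^2(45 + phi/2) = tan^2(55.5) = 2.117051
Compute passive force:
Pp = 0.5 * Kp * gamma * H^2
Pp = 0.5 * 2.117051 * 17.2 * 4.9^2
Pp = 437.14 kN/m


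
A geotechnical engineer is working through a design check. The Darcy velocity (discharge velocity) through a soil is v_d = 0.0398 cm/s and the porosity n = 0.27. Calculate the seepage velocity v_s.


Result: 0.14741 cm/s

Derivation:
Using v_s = v_d / n
v_s = 0.0398 / 0.27
v_s = 0.14741 cm/s


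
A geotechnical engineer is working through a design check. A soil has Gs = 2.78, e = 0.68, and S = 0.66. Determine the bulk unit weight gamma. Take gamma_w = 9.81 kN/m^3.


Using gamma = gamma_w * (Gs + S*e) / (1 + e)
Numerator: Gs + S*e = 2.78 + 0.66*0.68 = 3.2288
Denominator: 1 + e = 1 + 0.68 = 1.68
gamma = 9.81 * 3.2288 / 1.68
gamma = 18.854 kN/m^3


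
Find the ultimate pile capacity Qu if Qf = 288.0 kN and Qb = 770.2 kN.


Result: 1058.2 kN

Derivation:
Using Qu = Qf + Qb
Qu = 288.0 + 770.2
Qu = 1058.2 kN


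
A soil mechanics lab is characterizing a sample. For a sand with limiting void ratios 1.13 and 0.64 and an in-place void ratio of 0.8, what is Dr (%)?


Using Dr = (e_max - e) / (e_max - e_min) * 100
e_max - e = 1.13 - 0.8 = 0.33
e_max - e_min = 1.13 - 0.64 = 0.49
Dr = 0.33 / 0.49 * 100
Dr = 67.35 %


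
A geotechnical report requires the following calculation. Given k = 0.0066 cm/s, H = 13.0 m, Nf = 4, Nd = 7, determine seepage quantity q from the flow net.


Convert k to m/s for unit consistency with H:
k = 0.0066 cm/s = 0.0066 / 100 m/s = 6.6e-05 m/s
Using q = k * H * Nf / Nd
Nf / Nd = 4 / 7 = 0.5714
q = 6.6e-05 * 13.0 * 0.5714
q = 0.0004903 m^3/s per m


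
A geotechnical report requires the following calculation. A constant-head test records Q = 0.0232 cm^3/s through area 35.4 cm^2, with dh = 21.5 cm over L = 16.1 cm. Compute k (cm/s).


Compute hydraulic gradient:
i = dh / L = 21.5 / 16.1 = 1.3354
Then apply Darcy's law:
k = Q / (A * i)
k = 0.0232 / (35.4 * 1.3354)
k = 0.0232 / 47.2733
k = 0.000491 cm/s


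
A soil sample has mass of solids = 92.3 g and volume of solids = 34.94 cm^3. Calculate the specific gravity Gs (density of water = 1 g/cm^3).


Result: 2.642

Derivation:
Using Gs = m_s / (V_s * rho_w)
Since rho_w = 1 g/cm^3:
Gs = 92.3 / 34.94
Gs = 2.642


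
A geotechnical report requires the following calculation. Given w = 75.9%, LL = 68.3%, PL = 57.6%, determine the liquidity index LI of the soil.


First compute the plasticity index:
PI = LL - PL = 68.3 - 57.6 = 10.7
Then compute the liquidity index:
LI = (w - PL) / PI
LI = (75.9 - 57.6) / 10.7
LI = 1.71


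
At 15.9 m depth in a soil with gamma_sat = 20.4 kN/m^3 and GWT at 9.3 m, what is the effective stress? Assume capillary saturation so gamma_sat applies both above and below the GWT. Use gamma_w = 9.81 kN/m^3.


Result: 259.61 kPa

Derivation:
Total stress = gamma_sat * depth
sigma = 20.4 * 15.9 = 324.36 kPa
Pore water pressure u = gamma_w * (depth - d_wt)
u = 9.81 * (15.9 - 9.3) = 64.746 kPa
Effective stress = sigma - u
sigma' = 324.36 - 64.746 = 259.61 kPa


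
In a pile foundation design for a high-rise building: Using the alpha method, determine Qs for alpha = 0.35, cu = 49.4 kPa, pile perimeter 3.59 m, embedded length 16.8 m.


Using Qs = alpha * cu * perimeter * L
Qs = 0.35 * 49.4 * 3.59 * 16.8
Qs = 1042.79 kN


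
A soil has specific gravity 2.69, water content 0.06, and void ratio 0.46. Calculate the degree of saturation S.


Result: 0.3509

Derivation:
Using S = Gs * w / e
S = 2.69 * 0.06 / 0.46
S = 0.3509


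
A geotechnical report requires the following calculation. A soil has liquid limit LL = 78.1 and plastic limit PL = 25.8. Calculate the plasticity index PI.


Using PI = LL - PL
PI = 78.1 - 25.8
PI = 52.3


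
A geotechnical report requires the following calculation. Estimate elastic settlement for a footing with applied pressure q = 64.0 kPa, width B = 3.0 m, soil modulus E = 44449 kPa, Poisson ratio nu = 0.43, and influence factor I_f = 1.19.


Using Se = q * B * (1 - nu^2) * I_f / E
1 - nu^2 = 1 - 0.43^2 = 0.8151
Se = 64.0 * 3.0 * 0.8151 * 1.19 / 44449
Se = 0.004190 m
Convert to mm: Se = 0.004190 * 1000 = 4.19 mm


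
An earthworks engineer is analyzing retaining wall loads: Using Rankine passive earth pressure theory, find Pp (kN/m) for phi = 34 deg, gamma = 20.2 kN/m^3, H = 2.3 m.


Compute passive earth pressure coefficient:
Kp = tan^2(45 + phi/2) = tan^2(62.0) = 3.537132
Compute passive force:
Pp = 0.5 * Kp * gamma * H^2
Pp = 0.5 * 3.537132 * 20.2 * 2.3^2
Pp = 188.99 kN/m


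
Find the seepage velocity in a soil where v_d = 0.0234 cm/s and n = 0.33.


Using v_s = v_d / n
v_s = 0.0234 / 0.33
v_s = 0.07091 cm/s


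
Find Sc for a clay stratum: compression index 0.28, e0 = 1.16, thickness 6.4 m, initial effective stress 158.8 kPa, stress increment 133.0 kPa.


Result: 0.2192 m

Derivation:
Using Sc = Cc * H / (1 + e0) * log10((sigma0 + delta_sigma) / sigma0)
Stress ratio = (158.8 + 133.0) / 158.8 = 1.83753
log10(1.83753) = 0.264235
Cc * H / (1 + e0) = 0.28 * 6.4 / (1 + 1.16) = 0.82963
Sc = 0.82963 * 0.264235
Sc = 0.2192 m


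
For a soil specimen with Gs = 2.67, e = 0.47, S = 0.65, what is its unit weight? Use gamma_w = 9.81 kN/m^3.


Using gamma = gamma_w * (Gs + S*e) / (1 + e)
Numerator: Gs + S*e = 2.67 + 0.65*0.47 = 2.9755
Denominator: 1 + e = 1 + 0.47 = 1.47
gamma = 9.81 * 2.9755 / 1.47
gamma = 19.857 kN/m^3


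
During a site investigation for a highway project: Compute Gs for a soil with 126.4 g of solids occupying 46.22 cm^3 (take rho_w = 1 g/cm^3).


Using Gs = m_s / (V_s * rho_w)
Since rho_w = 1 g/cm^3:
Gs = 126.4 / 46.22
Gs = 2.735


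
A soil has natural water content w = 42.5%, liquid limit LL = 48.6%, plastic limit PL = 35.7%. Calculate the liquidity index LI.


First compute the plasticity index:
PI = LL - PL = 48.6 - 35.7 = 12.9
Then compute the liquidity index:
LI = (w - PL) / PI
LI = (42.5 - 35.7) / 12.9
LI = 0.527


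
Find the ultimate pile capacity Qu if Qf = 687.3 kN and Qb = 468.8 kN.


Using Qu = Qf + Qb
Qu = 687.3 + 468.8
Qu = 1156.1 kN


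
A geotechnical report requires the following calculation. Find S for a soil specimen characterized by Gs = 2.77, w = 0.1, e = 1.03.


Result: 0.2689

Derivation:
Using S = Gs * w / e
S = 2.77 * 0.1 / 1.03
S = 0.2689


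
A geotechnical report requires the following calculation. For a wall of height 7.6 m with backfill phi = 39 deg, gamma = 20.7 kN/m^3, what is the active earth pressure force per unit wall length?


Compute active earth pressure coefficient:
Ka = tan^2(45 - phi/2) = tan^2(25.5) = 0.227506
Compute active force:
Pa = 0.5 * Ka * gamma * H^2
Pa = 0.5 * 0.227506 * 20.7 * 7.6^2
Pa = 136.01 kN/m


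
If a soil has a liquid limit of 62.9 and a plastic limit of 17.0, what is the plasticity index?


Result: 45.9

Derivation:
Using PI = LL - PL
PI = 62.9 - 17.0
PI = 45.9


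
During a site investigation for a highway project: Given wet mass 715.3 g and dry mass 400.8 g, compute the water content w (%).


Result: 78.47 %

Derivation:
Using w = (m_wet - m_dry) / m_dry * 100
m_wet - m_dry = 715.3 - 400.8 = 314.5 g
w = 314.5 / 400.8 * 100
w = 78.47 %


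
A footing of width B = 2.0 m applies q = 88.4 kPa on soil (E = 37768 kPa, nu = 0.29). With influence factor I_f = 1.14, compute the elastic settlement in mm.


Using Se = q * B * (1 - nu^2) * I_f / E
1 - nu^2 = 1 - 0.29^2 = 0.9159
Se = 88.4 * 2.0 * 0.9159 * 1.14 / 37768
Se = 0.004888 m
Convert to mm: Se = 0.004888 * 1000 = 4.888 mm


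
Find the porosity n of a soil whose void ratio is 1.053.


Result: 0.5129

Derivation:
Using the relation n = e / (1 + e)
n = 1.053 / (1 + 1.053)
n = 1.053 / 2.053
n = 0.5129


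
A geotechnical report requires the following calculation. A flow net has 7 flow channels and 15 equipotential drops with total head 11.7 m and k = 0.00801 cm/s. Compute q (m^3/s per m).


Convert k to m/s for unit consistency with H:
k = 0.00801 cm/s = 0.00801 / 100 m/s = 8.01e-05 m/s
Using q = k * H * Nf / Nd
Nf / Nd = 7 / 15 = 0.4667
q = 8.01e-05 * 11.7 * 0.4667
q = 0.0004373 m^3/s per m


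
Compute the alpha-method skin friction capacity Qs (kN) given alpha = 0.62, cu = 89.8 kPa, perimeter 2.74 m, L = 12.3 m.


Result: 1876.39 kN

Derivation:
Using Qs = alpha * cu * perimeter * L
Qs = 0.62 * 89.8 * 2.74 * 12.3
Qs = 1876.39 kN


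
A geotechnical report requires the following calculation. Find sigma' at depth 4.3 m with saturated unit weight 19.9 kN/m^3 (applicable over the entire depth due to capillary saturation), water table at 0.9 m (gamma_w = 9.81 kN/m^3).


Result: 52.22 kPa

Derivation:
Total stress = gamma_sat * depth
sigma = 19.9 * 4.3 = 85.57 kPa
Pore water pressure u = gamma_w * (depth - d_wt)
u = 9.81 * (4.3 - 0.9) = 33.354 kPa
Effective stress = sigma - u
sigma' = 85.57 - 33.354 = 52.22 kPa


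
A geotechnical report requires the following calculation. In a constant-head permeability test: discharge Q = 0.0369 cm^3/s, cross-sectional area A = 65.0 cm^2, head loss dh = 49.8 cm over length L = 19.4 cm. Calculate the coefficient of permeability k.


Compute hydraulic gradient:
i = dh / L = 49.8 / 19.4 = 2.56701
Then apply Darcy's law:
k = Q / (A * i)
k = 0.0369 / (65.0 * 2.56701)
k = 0.0369 / 166.856
k = 0.000221 cm/s


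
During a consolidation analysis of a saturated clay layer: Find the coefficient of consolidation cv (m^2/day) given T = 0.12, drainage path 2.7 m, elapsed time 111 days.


Using cv = T * H_dr^2 / t
H_dr^2 = 2.7^2 = 7.29
cv = 0.12 * 7.29 / 111
cv = 0.00788 m^2/day


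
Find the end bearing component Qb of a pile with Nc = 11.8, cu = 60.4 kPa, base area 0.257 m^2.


Using Qb = Nc * cu * Ab
Qb = 11.8 * 60.4 * 0.257
Qb = 183.17 kN


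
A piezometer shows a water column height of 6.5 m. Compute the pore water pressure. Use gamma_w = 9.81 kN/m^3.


Using u = gamma_w * h_w
u = 9.81 * 6.5
u = 63.77 kPa


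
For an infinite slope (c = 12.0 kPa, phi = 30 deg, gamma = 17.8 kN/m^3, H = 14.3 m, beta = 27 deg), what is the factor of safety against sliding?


Using Fs = c / (gamma*H*sin(beta)*cos(beta)) + tan(phi)/tan(beta)
Cohesion contribution = 12.0 / (17.8*14.3*sin(27)*cos(27))
Cohesion contribution = 0.116546
Friction contribution = tan(30)/tan(27) = 1.13311
Fs = 0.116546 + 1.13311
Fs = 1.25


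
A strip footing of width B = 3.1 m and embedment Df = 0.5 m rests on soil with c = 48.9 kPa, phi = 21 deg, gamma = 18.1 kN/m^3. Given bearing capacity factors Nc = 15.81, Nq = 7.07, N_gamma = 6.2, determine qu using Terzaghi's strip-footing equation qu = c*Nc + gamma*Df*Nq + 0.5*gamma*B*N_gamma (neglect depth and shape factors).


Compute qu = c*Nc + gamma*Df*Nq + 0.5*gamma*B*N_gamma
Term 1: 48.9 * 15.81 = 773.109
Term 2: 18.1 * 0.5 * 7.07 = 63.9835
Term 3: 0.5 * 18.1 * 3.1 * 6.2 = 173.941
qu = 773.109 + 63.9835 + 173.941
qu = 1011.03 kPa


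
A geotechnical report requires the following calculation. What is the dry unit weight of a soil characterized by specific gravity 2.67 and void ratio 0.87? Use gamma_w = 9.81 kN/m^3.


Using gamma_d = Gs * gamma_w / (1 + e)
gamma_d = 2.67 * 9.81 / (1 + 0.87)
gamma_d = 2.67 * 9.81 / 1.87
gamma_d = 14.007 kN/m^3


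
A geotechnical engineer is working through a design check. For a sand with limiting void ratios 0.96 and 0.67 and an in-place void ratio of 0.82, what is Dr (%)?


Result: 48.28 %

Derivation:
Using Dr = (e_max - e) / (e_max - e_min) * 100
e_max - e = 0.96 - 0.82 = 0.14
e_max - e_min = 0.96 - 0.67 = 0.29
Dr = 0.14 / 0.29 * 100
Dr = 48.28 %


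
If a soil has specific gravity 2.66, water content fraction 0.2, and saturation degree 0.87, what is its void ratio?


Using the relation e = Gs * w / S
e = 2.66 * 0.2 / 0.87
e = 0.6115


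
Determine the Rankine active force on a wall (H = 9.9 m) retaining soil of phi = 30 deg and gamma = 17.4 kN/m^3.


Compute active earth pressure coefficient:
Ka = tan^2(45 - phi/2) = tan^2(30.0) = 0.333333
Compute active force:
Pa = 0.5 * Ka * gamma * H^2
Pa = 0.5 * 0.333333 * 17.4 * 9.9^2
Pa = 284.23 kN/m


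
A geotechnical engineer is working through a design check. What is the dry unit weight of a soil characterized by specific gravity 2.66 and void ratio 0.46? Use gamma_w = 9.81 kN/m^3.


Result: 17.873 kN/m^3

Derivation:
Using gamma_d = Gs * gamma_w / (1 + e)
gamma_d = 2.66 * 9.81 / (1 + 0.46)
gamma_d = 2.66 * 9.81 / 1.46
gamma_d = 17.873 kN/m^3


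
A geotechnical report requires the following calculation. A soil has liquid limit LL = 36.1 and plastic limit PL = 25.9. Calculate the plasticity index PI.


Using PI = LL - PL
PI = 36.1 - 25.9
PI = 10.2


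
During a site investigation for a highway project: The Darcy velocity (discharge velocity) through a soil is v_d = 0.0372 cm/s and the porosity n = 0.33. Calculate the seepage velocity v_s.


Result: 0.11273 cm/s

Derivation:
Using v_s = v_d / n
v_s = 0.0372 / 0.33
v_s = 0.11273 cm/s


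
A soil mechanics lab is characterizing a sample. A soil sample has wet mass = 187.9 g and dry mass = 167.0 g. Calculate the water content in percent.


Using w = (m_wet - m_dry) / m_dry * 100
m_wet - m_dry = 187.9 - 167.0 = 20.9 g
w = 20.9 / 167.0 * 100
w = 12.51 %


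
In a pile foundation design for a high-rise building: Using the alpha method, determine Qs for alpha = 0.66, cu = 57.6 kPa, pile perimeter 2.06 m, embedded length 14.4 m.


Result: 1127.71 kN

Derivation:
Using Qs = alpha * cu * perimeter * L
Qs = 0.66 * 57.6 * 2.06 * 14.4
Qs = 1127.71 kN


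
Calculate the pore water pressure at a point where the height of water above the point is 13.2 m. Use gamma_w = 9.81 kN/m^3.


Using u = gamma_w * h_w
u = 9.81 * 13.2
u = 129.49 kPa


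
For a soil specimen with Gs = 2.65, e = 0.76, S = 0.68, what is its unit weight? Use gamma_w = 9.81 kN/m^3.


Using gamma = gamma_w * (Gs + S*e) / (1 + e)
Numerator: Gs + S*e = 2.65 + 0.68*0.76 = 3.1668
Denominator: 1 + e = 1 + 0.76 = 1.76
gamma = 9.81 * 3.1668 / 1.76
gamma = 17.651 kN/m^3


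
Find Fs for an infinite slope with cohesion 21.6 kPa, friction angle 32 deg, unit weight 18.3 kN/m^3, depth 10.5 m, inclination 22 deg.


Using Fs = c / (gamma*H*sin(beta)*cos(beta)) + tan(phi)/tan(beta)
Cohesion contribution = 21.6 / (18.3*10.5*sin(22)*cos(22))
Cohesion contribution = 0.323647
Friction contribution = tan(32)/tan(22) = 1.54661
Fs = 0.323647 + 1.54661
Fs = 1.87


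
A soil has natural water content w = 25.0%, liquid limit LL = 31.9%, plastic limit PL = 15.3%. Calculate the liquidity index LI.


First compute the plasticity index:
PI = LL - PL = 31.9 - 15.3 = 16.6
Then compute the liquidity index:
LI = (w - PL) / PI
LI = (25.0 - 15.3) / 16.6
LI = 0.584


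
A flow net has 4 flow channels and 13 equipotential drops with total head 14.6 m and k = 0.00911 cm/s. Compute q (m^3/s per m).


Convert k to m/s for unit consistency with H:
k = 0.00911 cm/s = 0.00911 / 100 m/s = 9.11e-05 m/s
Using q = k * H * Nf / Nd
Nf / Nd = 4 / 13 = 0.3077
q = 9.11e-05 * 14.6 * 0.3077
q = 0.0004092 m^3/s per m


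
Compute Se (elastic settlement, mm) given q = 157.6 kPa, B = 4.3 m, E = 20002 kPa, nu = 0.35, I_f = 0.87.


Using Se = q * B * (1 - nu^2) * I_f / E
1 - nu^2 = 1 - 0.35^2 = 0.8775
Se = 157.6 * 4.3 * 0.8775 * 0.87 / 20002
Se = 0.025865 m
Convert to mm: Se = 0.025865 * 1000 = 25.865 mm


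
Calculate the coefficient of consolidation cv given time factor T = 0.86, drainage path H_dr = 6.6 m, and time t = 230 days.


Using cv = T * H_dr^2 / t
H_dr^2 = 6.6^2 = 43.56
cv = 0.86 * 43.56 / 230
cv = 0.16288 m^2/day


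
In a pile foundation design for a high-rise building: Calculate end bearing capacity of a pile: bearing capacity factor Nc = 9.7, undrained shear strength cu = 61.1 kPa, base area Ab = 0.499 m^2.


Using Qb = Nc * cu * Ab
Qb = 9.7 * 61.1 * 0.499
Qb = 295.74 kN


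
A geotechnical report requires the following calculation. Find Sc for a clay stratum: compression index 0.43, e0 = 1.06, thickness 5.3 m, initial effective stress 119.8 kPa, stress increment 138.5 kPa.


Using Sc = Cc * H / (1 + e0) * log10((sigma0 + delta_sigma) / sigma0)
Stress ratio = (119.8 + 138.5) / 119.8 = 2.15609
log10(2.15609) = 0.333668
Cc * H / (1 + e0) = 0.43 * 5.3 / (1 + 1.06) = 1.10631
Sc = 1.10631 * 0.333668
Sc = 0.3691 m


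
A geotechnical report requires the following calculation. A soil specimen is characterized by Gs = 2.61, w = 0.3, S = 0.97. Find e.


Using the relation e = Gs * w / S
e = 2.61 * 0.3 / 0.97
e = 0.8072
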